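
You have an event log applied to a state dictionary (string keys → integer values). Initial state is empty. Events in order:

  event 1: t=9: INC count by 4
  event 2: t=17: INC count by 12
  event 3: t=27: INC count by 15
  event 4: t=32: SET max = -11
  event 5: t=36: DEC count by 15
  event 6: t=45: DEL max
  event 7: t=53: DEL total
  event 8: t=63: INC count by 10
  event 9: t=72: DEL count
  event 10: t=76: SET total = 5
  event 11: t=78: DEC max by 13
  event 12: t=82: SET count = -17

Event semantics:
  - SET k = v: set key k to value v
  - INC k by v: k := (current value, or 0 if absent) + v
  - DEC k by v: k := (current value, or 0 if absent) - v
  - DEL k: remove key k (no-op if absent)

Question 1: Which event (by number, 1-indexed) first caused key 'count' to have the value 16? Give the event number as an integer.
Looking for first event where count becomes 16:
  event 1: count = 4
  event 2: count 4 -> 16  <-- first match

Answer: 2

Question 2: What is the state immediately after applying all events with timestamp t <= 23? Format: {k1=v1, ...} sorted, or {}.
Answer: {count=16}

Derivation:
Apply events with t <= 23 (2 events):
  after event 1 (t=9: INC count by 4): {count=4}
  after event 2 (t=17: INC count by 12): {count=16}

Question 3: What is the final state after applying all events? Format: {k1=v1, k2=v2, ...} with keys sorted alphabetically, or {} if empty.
Answer: {count=-17, max=-13, total=5}

Derivation:
  after event 1 (t=9: INC count by 4): {count=4}
  after event 2 (t=17: INC count by 12): {count=16}
  after event 3 (t=27: INC count by 15): {count=31}
  after event 4 (t=32: SET max = -11): {count=31, max=-11}
  after event 5 (t=36: DEC count by 15): {count=16, max=-11}
  after event 6 (t=45: DEL max): {count=16}
  after event 7 (t=53: DEL total): {count=16}
  after event 8 (t=63: INC count by 10): {count=26}
  after event 9 (t=72: DEL count): {}
  after event 10 (t=76: SET total = 5): {total=5}
  after event 11 (t=78: DEC max by 13): {max=-13, total=5}
  after event 12 (t=82: SET count = -17): {count=-17, max=-13, total=5}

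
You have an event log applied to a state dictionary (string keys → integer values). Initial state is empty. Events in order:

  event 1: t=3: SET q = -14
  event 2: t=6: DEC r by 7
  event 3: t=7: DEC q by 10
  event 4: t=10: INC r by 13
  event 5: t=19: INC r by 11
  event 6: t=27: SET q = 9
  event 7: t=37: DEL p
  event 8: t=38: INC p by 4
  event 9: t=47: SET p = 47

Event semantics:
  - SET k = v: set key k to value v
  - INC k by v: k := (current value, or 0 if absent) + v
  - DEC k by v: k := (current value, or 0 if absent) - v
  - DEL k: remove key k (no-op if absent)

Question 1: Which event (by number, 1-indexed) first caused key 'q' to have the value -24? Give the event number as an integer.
Answer: 3

Derivation:
Looking for first event where q becomes -24:
  event 1: q = -14
  event 2: q = -14
  event 3: q -14 -> -24  <-- first match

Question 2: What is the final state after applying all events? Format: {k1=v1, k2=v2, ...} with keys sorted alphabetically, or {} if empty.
Answer: {p=47, q=9, r=17}

Derivation:
  after event 1 (t=3: SET q = -14): {q=-14}
  after event 2 (t=6: DEC r by 7): {q=-14, r=-7}
  after event 3 (t=7: DEC q by 10): {q=-24, r=-7}
  after event 4 (t=10: INC r by 13): {q=-24, r=6}
  after event 5 (t=19: INC r by 11): {q=-24, r=17}
  after event 6 (t=27: SET q = 9): {q=9, r=17}
  after event 7 (t=37: DEL p): {q=9, r=17}
  after event 8 (t=38: INC p by 4): {p=4, q=9, r=17}
  after event 9 (t=47: SET p = 47): {p=47, q=9, r=17}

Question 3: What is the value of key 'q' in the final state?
Track key 'q' through all 9 events:
  event 1 (t=3: SET q = -14): q (absent) -> -14
  event 2 (t=6: DEC r by 7): q unchanged
  event 3 (t=7: DEC q by 10): q -14 -> -24
  event 4 (t=10: INC r by 13): q unchanged
  event 5 (t=19: INC r by 11): q unchanged
  event 6 (t=27: SET q = 9): q -24 -> 9
  event 7 (t=37: DEL p): q unchanged
  event 8 (t=38: INC p by 4): q unchanged
  event 9 (t=47: SET p = 47): q unchanged
Final: q = 9

Answer: 9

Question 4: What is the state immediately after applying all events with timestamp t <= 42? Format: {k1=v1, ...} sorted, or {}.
Answer: {p=4, q=9, r=17}

Derivation:
Apply events with t <= 42 (8 events):
  after event 1 (t=3: SET q = -14): {q=-14}
  after event 2 (t=6: DEC r by 7): {q=-14, r=-7}
  after event 3 (t=7: DEC q by 10): {q=-24, r=-7}
  after event 4 (t=10: INC r by 13): {q=-24, r=6}
  after event 5 (t=19: INC r by 11): {q=-24, r=17}
  after event 6 (t=27: SET q = 9): {q=9, r=17}
  after event 7 (t=37: DEL p): {q=9, r=17}
  after event 8 (t=38: INC p by 4): {p=4, q=9, r=17}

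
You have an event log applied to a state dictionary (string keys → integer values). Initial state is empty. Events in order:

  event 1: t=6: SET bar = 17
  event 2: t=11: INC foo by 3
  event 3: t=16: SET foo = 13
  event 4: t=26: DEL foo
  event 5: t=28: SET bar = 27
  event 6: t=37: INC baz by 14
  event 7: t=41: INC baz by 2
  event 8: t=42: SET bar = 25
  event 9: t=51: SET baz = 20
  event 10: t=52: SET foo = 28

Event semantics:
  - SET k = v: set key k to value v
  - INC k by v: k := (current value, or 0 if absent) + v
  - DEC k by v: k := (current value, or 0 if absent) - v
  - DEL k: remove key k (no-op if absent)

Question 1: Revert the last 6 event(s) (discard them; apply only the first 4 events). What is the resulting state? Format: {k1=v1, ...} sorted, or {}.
Answer: {bar=17}

Derivation:
Keep first 4 events (discard last 6):
  after event 1 (t=6: SET bar = 17): {bar=17}
  after event 2 (t=11: INC foo by 3): {bar=17, foo=3}
  after event 3 (t=16: SET foo = 13): {bar=17, foo=13}
  after event 4 (t=26: DEL foo): {bar=17}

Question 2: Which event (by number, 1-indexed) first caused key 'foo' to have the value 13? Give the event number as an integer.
Answer: 3

Derivation:
Looking for first event where foo becomes 13:
  event 2: foo = 3
  event 3: foo 3 -> 13  <-- first match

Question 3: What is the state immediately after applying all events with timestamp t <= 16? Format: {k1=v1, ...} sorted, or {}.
Apply events with t <= 16 (3 events):
  after event 1 (t=6: SET bar = 17): {bar=17}
  after event 2 (t=11: INC foo by 3): {bar=17, foo=3}
  after event 3 (t=16: SET foo = 13): {bar=17, foo=13}

Answer: {bar=17, foo=13}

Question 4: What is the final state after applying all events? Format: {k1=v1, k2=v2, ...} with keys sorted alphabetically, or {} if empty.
  after event 1 (t=6: SET bar = 17): {bar=17}
  after event 2 (t=11: INC foo by 3): {bar=17, foo=3}
  after event 3 (t=16: SET foo = 13): {bar=17, foo=13}
  after event 4 (t=26: DEL foo): {bar=17}
  after event 5 (t=28: SET bar = 27): {bar=27}
  after event 6 (t=37: INC baz by 14): {bar=27, baz=14}
  after event 7 (t=41: INC baz by 2): {bar=27, baz=16}
  after event 8 (t=42: SET bar = 25): {bar=25, baz=16}
  after event 9 (t=51: SET baz = 20): {bar=25, baz=20}
  after event 10 (t=52: SET foo = 28): {bar=25, baz=20, foo=28}

Answer: {bar=25, baz=20, foo=28}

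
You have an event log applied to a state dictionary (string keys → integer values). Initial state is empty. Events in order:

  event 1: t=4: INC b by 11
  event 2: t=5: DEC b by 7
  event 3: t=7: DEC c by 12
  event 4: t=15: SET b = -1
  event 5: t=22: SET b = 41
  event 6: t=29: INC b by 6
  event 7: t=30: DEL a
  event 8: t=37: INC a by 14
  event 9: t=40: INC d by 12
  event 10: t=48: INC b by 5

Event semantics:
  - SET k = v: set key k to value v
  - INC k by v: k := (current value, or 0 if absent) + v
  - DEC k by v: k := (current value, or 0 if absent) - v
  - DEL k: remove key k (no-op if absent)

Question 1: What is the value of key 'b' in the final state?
Track key 'b' through all 10 events:
  event 1 (t=4: INC b by 11): b (absent) -> 11
  event 2 (t=5: DEC b by 7): b 11 -> 4
  event 3 (t=7: DEC c by 12): b unchanged
  event 4 (t=15: SET b = -1): b 4 -> -1
  event 5 (t=22: SET b = 41): b -1 -> 41
  event 6 (t=29: INC b by 6): b 41 -> 47
  event 7 (t=30: DEL a): b unchanged
  event 8 (t=37: INC a by 14): b unchanged
  event 9 (t=40: INC d by 12): b unchanged
  event 10 (t=48: INC b by 5): b 47 -> 52
Final: b = 52

Answer: 52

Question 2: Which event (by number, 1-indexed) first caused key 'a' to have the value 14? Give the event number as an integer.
Looking for first event where a becomes 14:
  event 8: a (absent) -> 14  <-- first match

Answer: 8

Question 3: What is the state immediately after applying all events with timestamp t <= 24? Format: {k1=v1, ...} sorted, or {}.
Answer: {b=41, c=-12}

Derivation:
Apply events with t <= 24 (5 events):
  after event 1 (t=4: INC b by 11): {b=11}
  after event 2 (t=5: DEC b by 7): {b=4}
  after event 3 (t=7: DEC c by 12): {b=4, c=-12}
  after event 4 (t=15: SET b = -1): {b=-1, c=-12}
  after event 5 (t=22: SET b = 41): {b=41, c=-12}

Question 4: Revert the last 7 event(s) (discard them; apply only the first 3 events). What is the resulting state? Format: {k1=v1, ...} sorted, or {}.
Answer: {b=4, c=-12}

Derivation:
Keep first 3 events (discard last 7):
  after event 1 (t=4: INC b by 11): {b=11}
  after event 2 (t=5: DEC b by 7): {b=4}
  after event 3 (t=7: DEC c by 12): {b=4, c=-12}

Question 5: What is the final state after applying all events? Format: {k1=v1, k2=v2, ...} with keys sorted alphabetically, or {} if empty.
Answer: {a=14, b=52, c=-12, d=12}

Derivation:
  after event 1 (t=4: INC b by 11): {b=11}
  after event 2 (t=5: DEC b by 7): {b=4}
  after event 3 (t=7: DEC c by 12): {b=4, c=-12}
  after event 4 (t=15: SET b = -1): {b=-1, c=-12}
  after event 5 (t=22: SET b = 41): {b=41, c=-12}
  after event 6 (t=29: INC b by 6): {b=47, c=-12}
  after event 7 (t=30: DEL a): {b=47, c=-12}
  after event 8 (t=37: INC a by 14): {a=14, b=47, c=-12}
  after event 9 (t=40: INC d by 12): {a=14, b=47, c=-12, d=12}
  after event 10 (t=48: INC b by 5): {a=14, b=52, c=-12, d=12}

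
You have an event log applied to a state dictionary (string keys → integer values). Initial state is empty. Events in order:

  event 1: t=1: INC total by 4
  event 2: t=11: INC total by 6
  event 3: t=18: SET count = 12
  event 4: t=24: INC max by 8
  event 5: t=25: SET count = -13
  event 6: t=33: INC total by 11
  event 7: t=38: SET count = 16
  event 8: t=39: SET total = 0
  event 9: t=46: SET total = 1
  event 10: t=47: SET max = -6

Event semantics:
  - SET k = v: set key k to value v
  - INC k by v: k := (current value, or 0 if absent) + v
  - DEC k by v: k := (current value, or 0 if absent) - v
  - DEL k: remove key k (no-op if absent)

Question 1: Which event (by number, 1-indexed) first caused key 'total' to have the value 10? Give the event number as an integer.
Looking for first event where total becomes 10:
  event 1: total = 4
  event 2: total 4 -> 10  <-- first match

Answer: 2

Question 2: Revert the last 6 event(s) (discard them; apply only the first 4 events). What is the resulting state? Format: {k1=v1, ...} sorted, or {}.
Answer: {count=12, max=8, total=10}

Derivation:
Keep first 4 events (discard last 6):
  after event 1 (t=1: INC total by 4): {total=4}
  after event 2 (t=11: INC total by 6): {total=10}
  after event 3 (t=18: SET count = 12): {count=12, total=10}
  after event 4 (t=24: INC max by 8): {count=12, max=8, total=10}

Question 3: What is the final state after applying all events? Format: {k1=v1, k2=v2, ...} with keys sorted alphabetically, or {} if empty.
  after event 1 (t=1: INC total by 4): {total=4}
  after event 2 (t=11: INC total by 6): {total=10}
  after event 3 (t=18: SET count = 12): {count=12, total=10}
  after event 4 (t=24: INC max by 8): {count=12, max=8, total=10}
  after event 5 (t=25: SET count = -13): {count=-13, max=8, total=10}
  after event 6 (t=33: INC total by 11): {count=-13, max=8, total=21}
  after event 7 (t=38: SET count = 16): {count=16, max=8, total=21}
  after event 8 (t=39: SET total = 0): {count=16, max=8, total=0}
  after event 9 (t=46: SET total = 1): {count=16, max=8, total=1}
  after event 10 (t=47: SET max = -6): {count=16, max=-6, total=1}

Answer: {count=16, max=-6, total=1}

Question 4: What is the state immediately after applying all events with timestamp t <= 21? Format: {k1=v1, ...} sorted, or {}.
Apply events with t <= 21 (3 events):
  after event 1 (t=1: INC total by 4): {total=4}
  after event 2 (t=11: INC total by 6): {total=10}
  after event 3 (t=18: SET count = 12): {count=12, total=10}

Answer: {count=12, total=10}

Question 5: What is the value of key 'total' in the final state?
Answer: 1

Derivation:
Track key 'total' through all 10 events:
  event 1 (t=1: INC total by 4): total (absent) -> 4
  event 2 (t=11: INC total by 6): total 4 -> 10
  event 3 (t=18: SET count = 12): total unchanged
  event 4 (t=24: INC max by 8): total unchanged
  event 5 (t=25: SET count = -13): total unchanged
  event 6 (t=33: INC total by 11): total 10 -> 21
  event 7 (t=38: SET count = 16): total unchanged
  event 8 (t=39: SET total = 0): total 21 -> 0
  event 9 (t=46: SET total = 1): total 0 -> 1
  event 10 (t=47: SET max = -6): total unchanged
Final: total = 1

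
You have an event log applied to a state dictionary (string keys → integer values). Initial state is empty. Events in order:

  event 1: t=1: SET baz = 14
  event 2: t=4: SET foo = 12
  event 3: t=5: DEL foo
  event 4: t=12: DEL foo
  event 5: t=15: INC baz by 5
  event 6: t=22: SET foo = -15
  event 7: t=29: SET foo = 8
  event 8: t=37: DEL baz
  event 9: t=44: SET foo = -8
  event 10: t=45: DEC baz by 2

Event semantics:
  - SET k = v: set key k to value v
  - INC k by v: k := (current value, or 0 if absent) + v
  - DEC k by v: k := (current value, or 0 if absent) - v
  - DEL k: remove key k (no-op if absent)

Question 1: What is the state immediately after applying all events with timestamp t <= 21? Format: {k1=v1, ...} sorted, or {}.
Apply events with t <= 21 (5 events):
  after event 1 (t=1: SET baz = 14): {baz=14}
  after event 2 (t=4: SET foo = 12): {baz=14, foo=12}
  after event 3 (t=5: DEL foo): {baz=14}
  after event 4 (t=12: DEL foo): {baz=14}
  after event 5 (t=15: INC baz by 5): {baz=19}

Answer: {baz=19}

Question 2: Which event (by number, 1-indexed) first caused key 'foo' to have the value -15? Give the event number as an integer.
Looking for first event where foo becomes -15:
  event 2: foo = 12
  event 3: foo = (absent)
  event 6: foo (absent) -> -15  <-- first match

Answer: 6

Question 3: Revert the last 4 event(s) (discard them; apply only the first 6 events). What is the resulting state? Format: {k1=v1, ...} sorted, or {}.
Keep first 6 events (discard last 4):
  after event 1 (t=1: SET baz = 14): {baz=14}
  after event 2 (t=4: SET foo = 12): {baz=14, foo=12}
  after event 3 (t=5: DEL foo): {baz=14}
  after event 4 (t=12: DEL foo): {baz=14}
  after event 5 (t=15: INC baz by 5): {baz=19}
  after event 6 (t=22: SET foo = -15): {baz=19, foo=-15}

Answer: {baz=19, foo=-15}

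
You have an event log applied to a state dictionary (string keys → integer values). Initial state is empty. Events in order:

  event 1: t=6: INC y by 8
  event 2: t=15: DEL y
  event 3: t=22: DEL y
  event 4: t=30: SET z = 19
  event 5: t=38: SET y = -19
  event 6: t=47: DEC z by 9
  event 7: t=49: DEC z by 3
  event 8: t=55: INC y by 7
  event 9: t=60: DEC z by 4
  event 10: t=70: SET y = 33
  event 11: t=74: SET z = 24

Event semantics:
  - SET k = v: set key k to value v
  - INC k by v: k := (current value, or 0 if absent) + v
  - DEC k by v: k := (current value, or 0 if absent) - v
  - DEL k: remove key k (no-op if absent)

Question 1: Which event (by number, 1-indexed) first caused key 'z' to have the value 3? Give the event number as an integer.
Answer: 9

Derivation:
Looking for first event where z becomes 3:
  event 4: z = 19
  event 5: z = 19
  event 6: z = 10
  event 7: z = 7
  event 8: z = 7
  event 9: z 7 -> 3  <-- first match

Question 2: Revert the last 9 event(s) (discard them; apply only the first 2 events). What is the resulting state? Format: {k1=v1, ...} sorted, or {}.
Keep first 2 events (discard last 9):
  after event 1 (t=6: INC y by 8): {y=8}
  after event 2 (t=15: DEL y): {}

Answer: {}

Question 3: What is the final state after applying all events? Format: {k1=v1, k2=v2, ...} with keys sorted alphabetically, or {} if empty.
  after event 1 (t=6: INC y by 8): {y=8}
  after event 2 (t=15: DEL y): {}
  after event 3 (t=22: DEL y): {}
  after event 4 (t=30: SET z = 19): {z=19}
  after event 5 (t=38: SET y = -19): {y=-19, z=19}
  after event 6 (t=47: DEC z by 9): {y=-19, z=10}
  after event 7 (t=49: DEC z by 3): {y=-19, z=7}
  after event 8 (t=55: INC y by 7): {y=-12, z=7}
  after event 9 (t=60: DEC z by 4): {y=-12, z=3}
  after event 10 (t=70: SET y = 33): {y=33, z=3}
  after event 11 (t=74: SET z = 24): {y=33, z=24}

Answer: {y=33, z=24}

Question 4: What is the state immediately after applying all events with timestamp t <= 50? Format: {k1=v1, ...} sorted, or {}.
Answer: {y=-19, z=7}

Derivation:
Apply events with t <= 50 (7 events):
  after event 1 (t=6: INC y by 8): {y=8}
  after event 2 (t=15: DEL y): {}
  after event 3 (t=22: DEL y): {}
  after event 4 (t=30: SET z = 19): {z=19}
  after event 5 (t=38: SET y = -19): {y=-19, z=19}
  after event 6 (t=47: DEC z by 9): {y=-19, z=10}
  after event 7 (t=49: DEC z by 3): {y=-19, z=7}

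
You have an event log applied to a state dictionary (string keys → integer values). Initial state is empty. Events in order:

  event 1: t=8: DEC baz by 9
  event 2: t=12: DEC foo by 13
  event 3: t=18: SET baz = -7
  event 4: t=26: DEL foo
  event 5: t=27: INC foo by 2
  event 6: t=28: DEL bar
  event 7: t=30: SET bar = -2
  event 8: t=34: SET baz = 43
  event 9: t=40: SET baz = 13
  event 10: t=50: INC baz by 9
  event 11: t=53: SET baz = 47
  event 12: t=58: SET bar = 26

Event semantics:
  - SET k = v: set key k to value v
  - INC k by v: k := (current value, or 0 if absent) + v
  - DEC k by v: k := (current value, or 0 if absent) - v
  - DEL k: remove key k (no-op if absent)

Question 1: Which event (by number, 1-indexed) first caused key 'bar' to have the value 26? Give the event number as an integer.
Looking for first event where bar becomes 26:
  event 7: bar = -2
  event 8: bar = -2
  event 9: bar = -2
  event 10: bar = -2
  event 11: bar = -2
  event 12: bar -2 -> 26  <-- first match

Answer: 12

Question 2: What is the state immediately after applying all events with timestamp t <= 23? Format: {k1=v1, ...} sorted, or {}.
Answer: {baz=-7, foo=-13}

Derivation:
Apply events with t <= 23 (3 events):
  after event 1 (t=8: DEC baz by 9): {baz=-9}
  after event 2 (t=12: DEC foo by 13): {baz=-9, foo=-13}
  after event 3 (t=18: SET baz = -7): {baz=-7, foo=-13}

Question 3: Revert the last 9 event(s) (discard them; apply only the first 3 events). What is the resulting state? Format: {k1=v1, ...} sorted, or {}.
Answer: {baz=-7, foo=-13}

Derivation:
Keep first 3 events (discard last 9):
  after event 1 (t=8: DEC baz by 9): {baz=-9}
  after event 2 (t=12: DEC foo by 13): {baz=-9, foo=-13}
  after event 3 (t=18: SET baz = -7): {baz=-7, foo=-13}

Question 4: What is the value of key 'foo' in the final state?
Answer: 2

Derivation:
Track key 'foo' through all 12 events:
  event 1 (t=8: DEC baz by 9): foo unchanged
  event 2 (t=12: DEC foo by 13): foo (absent) -> -13
  event 3 (t=18: SET baz = -7): foo unchanged
  event 4 (t=26: DEL foo): foo -13 -> (absent)
  event 5 (t=27: INC foo by 2): foo (absent) -> 2
  event 6 (t=28: DEL bar): foo unchanged
  event 7 (t=30: SET bar = -2): foo unchanged
  event 8 (t=34: SET baz = 43): foo unchanged
  event 9 (t=40: SET baz = 13): foo unchanged
  event 10 (t=50: INC baz by 9): foo unchanged
  event 11 (t=53: SET baz = 47): foo unchanged
  event 12 (t=58: SET bar = 26): foo unchanged
Final: foo = 2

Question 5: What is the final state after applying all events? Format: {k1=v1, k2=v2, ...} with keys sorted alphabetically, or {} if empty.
Answer: {bar=26, baz=47, foo=2}

Derivation:
  after event 1 (t=8: DEC baz by 9): {baz=-9}
  after event 2 (t=12: DEC foo by 13): {baz=-9, foo=-13}
  after event 3 (t=18: SET baz = -7): {baz=-7, foo=-13}
  after event 4 (t=26: DEL foo): {baz=-7}
  after event 5 (t=27: INC foo by 2): {baz=-7, foo=2}
  after event 6 (t=28: DEL bar): {baz=-7, foo=2}
  after event 7 (t=30: SET bar = -2): {bar=-2, baz=-7, foo=2}
  after event 8 (t=34: SET baz = 43): {bar=-2, baz=43, foo=2}
  after event 9 (t=40: SET baz = 13): {bar=-2, baz=13, foo=2}
  after event 10 (t=50: INC baz by 9): {bar=-2, baz=22, foo=2}
  after event 11 (t=53: SET baz = 47): {bar=-2, baz=47, foo=2}
  after event 12 (t=58: SET bar = 26): {bar=26, baz=47, foo=2}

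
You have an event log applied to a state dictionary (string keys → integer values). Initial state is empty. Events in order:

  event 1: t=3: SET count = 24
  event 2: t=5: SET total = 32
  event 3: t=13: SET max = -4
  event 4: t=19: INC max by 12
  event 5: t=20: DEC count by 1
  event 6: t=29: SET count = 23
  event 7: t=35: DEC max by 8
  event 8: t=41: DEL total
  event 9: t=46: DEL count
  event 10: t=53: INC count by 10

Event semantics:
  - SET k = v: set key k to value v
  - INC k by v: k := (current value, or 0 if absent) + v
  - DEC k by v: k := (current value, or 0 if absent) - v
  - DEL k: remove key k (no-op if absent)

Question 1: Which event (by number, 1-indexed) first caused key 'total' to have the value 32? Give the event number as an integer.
Looking for first event where total becomes 32:
  event 2: total (absent) -> 32  <-- first match

Answer: 2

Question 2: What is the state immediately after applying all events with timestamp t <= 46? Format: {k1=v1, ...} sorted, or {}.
Answer: {max=0}

Derivation:
Apply events with t <= 46 (9 events):
  after event 1 (t=3: SET count = 24): {count=24}
  after event 2 (t=5: SET total = 32): {count=24, total=32}
  after event 3 (t=13: SET max = -4): {count=24, max=-4, total=32}
  after event 4 (t=19: INC max by 12): {count=24, max=8, total=32}
  after event 5 (t=20: DEC count by 1): {count=23, max=8, total=32}
  after event 6 (t=29: SET count = 23): {count=23, max=8, total=32}
  after event 7 (t=35: DEC max by 8): {count=23, max=0, total=32}
  after event 8 (t=41: DEL total): {count=23, max=0}
  after event 9 (t=46: DEL count): {max=0}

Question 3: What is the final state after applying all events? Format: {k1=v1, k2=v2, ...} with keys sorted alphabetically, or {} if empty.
  after event 1 (t=3: SET count = 24): {count=24}
  after event 2 (t=5: SET total = 32): {count=24, total=32}
  after event 3 (t=13: SET max = -4): {count=24, max=-4, total=32}
  after event 4 (t=19: INC max by 12): {count=24, max=8, total=32}
  after event 5 (t=20: DEC count by 1): {count=23, max=8, total=32}
  after event 6 (t=29: SET count = 23): {count=23, max=8, total=32}
  after event 7 (t=35: DEC max by 8): {count=23, max=0, total=32}
  after event 8 (t=41: DEL total): {count=23, max=0}
  after event 9 (t=46: DEL count): {max=0}
  after event 10 (t=53: INC count by 10): {count=10, max=0}

Answer: {count=10, max=0}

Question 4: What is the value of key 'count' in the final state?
Track key 'count' through all 10 events:
  event 1 (t=3: SET count = 24): count (absent) -> 24
  event 2 (t=5: SET total = 32): count unchanged
  event 3 (t=13: SET max = -4): count unchanged
  event 4 (t=19: INC max by 12): count unchanged
  event 5 (t=20: DEC count by 1): count 24 -> 23
  event 6 (t=29: SET count = 23): count 23 -> 23
  event 7 (t=35: DEC max by 8): count unchanged
  event 8 (t=41: DEL total): count unchanged
  event 9 (t=46: DEL count): count 23 -> (absent)
  event 10 (t=53: INC count by 10): count (absent) -> 10
Final: count = 10

Answer: 10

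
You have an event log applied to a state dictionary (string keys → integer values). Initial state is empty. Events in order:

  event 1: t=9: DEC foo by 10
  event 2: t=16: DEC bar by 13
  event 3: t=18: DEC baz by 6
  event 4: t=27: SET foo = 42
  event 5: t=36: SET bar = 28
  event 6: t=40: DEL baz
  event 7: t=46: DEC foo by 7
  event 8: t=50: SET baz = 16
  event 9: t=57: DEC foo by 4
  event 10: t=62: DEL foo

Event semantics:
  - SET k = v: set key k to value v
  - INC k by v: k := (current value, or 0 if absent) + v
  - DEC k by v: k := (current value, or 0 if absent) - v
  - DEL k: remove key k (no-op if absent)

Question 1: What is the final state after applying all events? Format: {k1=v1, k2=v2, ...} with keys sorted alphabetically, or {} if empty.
  after event 1 (t=9: DEC foo by 10): {foo=-10}
  after event 2 (t=16: DEC bar by 13): {bar=-13, foo=-10}
  after event 3 (t=18: DEC baz by 6): {bar=-13, baz=-6, foo=-10}
  after event 4 (t=27: SET foo = 42): {bar=-13, baz=-6, foo=42}
  after event 5 (t=36: SET bar = 28): {bar=28, baz=-6, foo=42}
  after event 6 (t=40: DEL baz): {bar=28, foo=42}
  after event 7 (t=46: DEC foo by 7): {bar=28, foo=35}
  after event 8 (t=50: SET baz = 16): {bar=28, baz=16, foo=35}
  after event 9 (t=57: DEC foo by 4): {bar=28, baz=16, foo=31}
  after event 10 (t=62: DEL foo): {bar=28, baz=16}

Answer: {bar=28, baz=16}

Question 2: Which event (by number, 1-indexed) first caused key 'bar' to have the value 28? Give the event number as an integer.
Looking for first event where bar becomes 28:
  event 2: bar = -13
  event 3: bar = -13
  event 4: bar = -13
  event 5: bar -13 -> 28  <-- first match

Answer: 5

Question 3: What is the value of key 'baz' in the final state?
Track key 'baz' through all 10 events:
  event 1 (t=9: DEC foo by 10): baz unchanged
  event 2 (t=16: DEC bar by 13): baz unchanged
  event 3 (t=18: DEC baz by 6): baz (absent) -> -6
  event 4 (t=27: SET foo = 42): baz unchanged
  event 5 (t=36: SET bar = 28): baz unchanged
  event 6 (t=40: DEL baz): baz -6 -> (absent)
  event 7 (t=46: DEC foo by 7): baz unchanged
  event 8 (t=50: SET baz = 16): baz (absent) -> 16
  event 9 (t=57: DEC foo by 4): baz unchanged
  event 10 (t=62: DEL foo): baz unchanged
Final: baz = 16

Answer: 16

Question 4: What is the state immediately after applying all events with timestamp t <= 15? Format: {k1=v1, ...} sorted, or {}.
Answer: {foo=-10}

Derivation:
Apply events with t <= 15 (1 events):
  after event 1 (t=9: DEC foo by 10): {foo=-10}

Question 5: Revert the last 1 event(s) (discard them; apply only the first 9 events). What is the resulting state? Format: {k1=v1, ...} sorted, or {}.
Keep first 9 events (discard last 1):
  after event 1 (t=9: DEC foo by 10): {foo=-10}
  after event 2 (t=16: DEC bar by 13): {bar=-13, foo=-10}
  after event 3 (t=18: DEC baz by 6): {bar=-13, baz=-6, foo=-10}
  after event 4 (t=27: SET foo = 42): {bar=-13, baz=-6, foo=42}
  after event 5 (t=36: SET bar = 28): {bar=28, baz=-6, foo=42}
  after event 6 (t=40: DEL baz): {bar=28, foo=42}
  after event 7 (t=46: DEC foo by 7): {bar=28, foo=35}
  after event 8 (t=50: SET baz = 16): {bar=28, baz=16, foo=35}
  after event 9 (t=57: DEC foo by 4): {bar=28, baz=16, foo=31}

Answer: {bar=28, baz=16, foo=31}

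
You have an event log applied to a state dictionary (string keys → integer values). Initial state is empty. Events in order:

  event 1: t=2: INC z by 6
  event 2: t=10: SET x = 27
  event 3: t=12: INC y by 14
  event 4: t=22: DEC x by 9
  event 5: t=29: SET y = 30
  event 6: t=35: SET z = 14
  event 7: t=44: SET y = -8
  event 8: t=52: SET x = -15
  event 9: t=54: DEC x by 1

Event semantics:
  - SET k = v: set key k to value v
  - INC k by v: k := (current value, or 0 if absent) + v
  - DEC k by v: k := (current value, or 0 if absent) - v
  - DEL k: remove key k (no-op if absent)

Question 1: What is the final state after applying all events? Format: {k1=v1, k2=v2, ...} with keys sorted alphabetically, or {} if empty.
Answer: {x=-16, y=-8, z=14}

Derivation:
  after event 1 (t=2: INC z by 6): {z=6}
  after event 2 (t=10: SET x = 27): {x=27, z=6}
  after event 3 (t=12: INC y by 14): {x=27, y=14, z=6}
  after event 4 (t=22: DEC x by 9): {x=18, y=14, z=6}
  after event 5 (t=29: SET y = 30): {x=18, y=30, z=6}
  after event 6 (t=35: SET z = 14): {x=18, y=30, z=14}
  after event 7 (t=44: SET y = -8): {x=18, y=-8, z=14}
  after event 8 (t=52: SET x = -15): {x=-15, y=-8, z=14}
  after event 9 (t=54: DEC x by 1): {x=-16, y=-8, z=14}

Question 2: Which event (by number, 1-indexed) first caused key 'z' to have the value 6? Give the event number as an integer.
Answer: 1

Derivation:
Looking for first event where z becomes 6:
  event 1: z (absent) -> 6  <-- first match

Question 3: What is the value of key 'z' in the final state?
Track key 'z' through all 9 events:
  event 1 (t=2: INC z by 6): z (absent) -> 6
  event 2 (t=10: SET x = 27): z unchanged
  event 3 (t=12: INC y by 14): z unchanged
  event 4 (t=22: DEC x by 9): z unchanged
  event 5 (t=29: SET y = 30): z unchanged
  event 6 (t=35: SET z = 14): z 6 -> 14
  event 7 (t=44: SET y = -8): z unchanged
  event 8 (t=52: SET x = -15): z unchanged
  event 9 (t=54: DEC x by 1): z unchanged
Final: z = 14

Answer: 14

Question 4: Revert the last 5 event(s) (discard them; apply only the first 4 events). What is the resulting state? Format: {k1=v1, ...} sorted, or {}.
Answer: {x=18, y=14, z=6}

Derivation:
Keep first 4 events (discard last 5):
  after event 1 (t=2: INC z by 6): {z=6}
  after event 2 (t=10: SET x = 27): {x=27, z=6}
  after event 3 (t=12: INC y by 14): {x=27, y=14, z=6}
  after event 4 (t=22: DEC x by 9): {x=18, y=14, z=6}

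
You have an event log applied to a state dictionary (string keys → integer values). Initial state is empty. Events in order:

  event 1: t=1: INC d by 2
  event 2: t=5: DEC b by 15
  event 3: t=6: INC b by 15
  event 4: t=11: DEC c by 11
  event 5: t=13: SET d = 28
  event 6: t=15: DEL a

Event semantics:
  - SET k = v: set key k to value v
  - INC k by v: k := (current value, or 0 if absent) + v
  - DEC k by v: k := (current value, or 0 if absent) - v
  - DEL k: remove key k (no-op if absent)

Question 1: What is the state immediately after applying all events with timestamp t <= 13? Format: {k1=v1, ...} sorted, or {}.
Apply events with t <= 13 (5 events):
  after event 1 (t=1: INC d by 2): {d=2}
  after event 2 (t=5: DEC b by 15): {b=-15, d=2}
  after event 3 (t=6: INC b by 15): {b=0, d=2}
  after event 4 (t=11: DEC c by 11): {b=0, c=-11, d=2}
  after event 5 (t=13: SET d = 28): {b=0, c=-11, d=28}

Answer: {b=0, c=-11, d=28}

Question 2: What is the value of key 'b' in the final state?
Track key 'b' through all 6 events:
  event 1 (t=1: INC d by 2): b unchanged
  event 2 (t=5: DEC b by 15): b (absent) -> -15
  event 3 (t=6: INC b by 15): b -15 -> 0
  event 4 (t=11: DEC c by 11): b unchanged
  event 5 (t=13: SET d = 28): b unchanged
  event 6 (t=15: DEL a): b unchanged
Final: b = 0

Answer: 0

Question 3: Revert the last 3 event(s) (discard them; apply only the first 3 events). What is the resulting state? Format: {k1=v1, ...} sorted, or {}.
Keep first 3 events (discard last 3):
  after event 1 (t=1: INC d by 2): {d=2}
  after event 2 (t=5: DEC b by 15): {b=-15, d=2}
  after event 3 (t=6: INC b by 15): {b=0, d=2}

Answer: {b=0, d=2}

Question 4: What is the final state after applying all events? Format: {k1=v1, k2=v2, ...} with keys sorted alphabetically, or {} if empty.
  after event 1 (t=1: INC d by 2): {d=2}
  after event 2 (t=5: DEC b by 15): {b=-15, d=2}
  after event 3 (t=6: INC b by 15): {b=0, d=2}
  after event 4 (t=11: DEC c by 11): {b=0, c=-11, d=2}
  after event 5 (t=13: SET d = 28): {b=0, c=-11, d=28}
  after event 6 (t=15: DEL a): {b=0, c=-11, d=28}

Answer: {b=0, c=-11, d=28}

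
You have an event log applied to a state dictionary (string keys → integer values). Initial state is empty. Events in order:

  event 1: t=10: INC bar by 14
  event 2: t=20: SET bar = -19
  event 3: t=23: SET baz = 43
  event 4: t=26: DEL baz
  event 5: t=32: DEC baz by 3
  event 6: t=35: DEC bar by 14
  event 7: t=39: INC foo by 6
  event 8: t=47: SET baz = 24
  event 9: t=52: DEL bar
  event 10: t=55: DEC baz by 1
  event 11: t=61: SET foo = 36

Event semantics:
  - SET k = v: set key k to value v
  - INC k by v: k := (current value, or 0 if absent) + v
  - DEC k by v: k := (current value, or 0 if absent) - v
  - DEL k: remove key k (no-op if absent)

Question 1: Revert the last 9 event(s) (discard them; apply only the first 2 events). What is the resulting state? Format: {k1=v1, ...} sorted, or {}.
Keep first 2 events (discard last 9):
  after event 1 (t=10: INC bar by 14): {bar=14}
  after event 2 (t=20: SET bar = -19): {bar=-19}

Answer: {bar=-19}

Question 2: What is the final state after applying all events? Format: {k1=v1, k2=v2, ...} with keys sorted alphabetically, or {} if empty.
  after event 1 (t=10: INC bar by 14): {bar=14}
  after event 2 (t=20: SET bar = -19): {bar=-19}
  after event 3 (t=23: SET baz = 43): {bar=-19, baz=43}
  after event 4 (t=26: DEL baz): {bar=-19}
  after event 5 (t=32: DEC baz by 3): {bar=-19, baz=-3}
  after event 6 (t=35: DEC bar by 14): {bar=-33, baz=-3}
  after event 7 (t=39: INC foo by 6): {bar=-33, baz=-3, foo=6}
  after event 8 (t=47: SET baz = 24): {bar=-33, baz=24, foo=6}
  after event 9 (t=52: DEL bar): {baz=24, foo=6}
  after event 10 (t=55: DEC baz by 1): {baz=23, foo=6}
  after event 11 (t=61: SET foo = 36): {baz=23, foo=36}

Answer: {baz=23, foo=36}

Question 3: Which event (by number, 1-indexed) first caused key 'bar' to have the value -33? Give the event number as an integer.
Answer: 6

Derivation:
Looking for first event where bar becomes -33:
  event 1: bar = 14
  event 2: bar = -19
  event 3: bar = -19
  event 4: bar = -19
  event 5: bar = -19
  event 6: bar -19 -> -33  <-- first match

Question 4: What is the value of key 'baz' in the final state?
Track key 'baz' through all 11 events:
  event 1 (t=10: INC bar by 14): baz unchanged
  event 2 (t=20: SET bar = -19): baz unchanged
  event 3 (t=23: SET baz = 43): baz (absent) -> 43
  event 4 (t=26: DEL baz): baz 43 -> (absent)
  event 5 (t=32: DEC baz by 3): baz (absent) -> -3
  event 6 (t=35: DEC bar by 14): baz unchanged
  event 7 (t=39: INC foo by 6): baz unchanged
  event 8 (t=47: SET baz = 24): baz -3 -> 24
  event 9 (t=52: DEL bar): baz unchanged
  event 10 (t=55: DEC baz by 1): baz 24 -> 23
  event 11 (t=61: SET foo = 36): baz unchanged
Final: baz = 23

Answer: 23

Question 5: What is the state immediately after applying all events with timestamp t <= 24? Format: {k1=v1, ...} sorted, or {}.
Apply events with t <= 24 (3 events):
  after event 1 (t=10: INC bar by 14): {bar=14}
  after event 2 (t=20: SET bar = -19): {bar=-19}
  after event 3 (t=23: SET baz = 43): {bar=-19, baz=43}

Answer: {bar=-19, baz=43}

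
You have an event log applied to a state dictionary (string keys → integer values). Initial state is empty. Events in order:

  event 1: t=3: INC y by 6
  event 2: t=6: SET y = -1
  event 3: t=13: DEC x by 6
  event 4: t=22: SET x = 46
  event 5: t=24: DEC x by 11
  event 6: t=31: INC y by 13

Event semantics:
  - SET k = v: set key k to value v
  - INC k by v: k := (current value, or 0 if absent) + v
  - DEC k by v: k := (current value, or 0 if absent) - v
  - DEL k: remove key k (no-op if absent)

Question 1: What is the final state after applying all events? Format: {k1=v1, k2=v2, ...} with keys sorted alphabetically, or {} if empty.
  after event 1 (t=3: INC y by 6): {y=6}
  after event 2 (t=6: SET y = -1): {y=-1}
  after event 3 (t=13: DEC x by 6): {x=-6, y=-1}
  after event 4 (t=22: SET x = 46): {x=46, y=-1}
  after event 5 (t=24: DEC x by 11): {x=35, y=-1}
  after event 6 (t=31: INC y by 13): {x=35, y=12}

Answer: {x=35, y=12}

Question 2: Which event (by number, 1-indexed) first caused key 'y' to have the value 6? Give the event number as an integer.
Answer: 1

Derivation:
Looking for first event where y becomes 6:
  event 1: y (absent) -> 6  <-- first match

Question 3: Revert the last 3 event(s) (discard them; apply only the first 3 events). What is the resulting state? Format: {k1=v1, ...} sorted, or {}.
Keep first 3 events (discard last 3):
  after event 1 (t=3: INC y by 6): {y=6}
  after event 2 (t=6: SET y = -1): {y=-1}
  after event 3 (t=13: DEC x by 6): {x=-6, y=-1}

Answer: {x=-6, y=-1}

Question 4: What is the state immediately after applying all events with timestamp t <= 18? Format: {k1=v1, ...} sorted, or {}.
Answer: {x=-6, y=-1}

Derivation:
Apply events with t <= 18 (3 events):
  after event 1 (t=3: INC y by 6): {y=6}
  after event 2 (t=6: SET y = -1): {y=-1}
  after event 3 (t=13: DEC x by 6): {x=-6, y=-1}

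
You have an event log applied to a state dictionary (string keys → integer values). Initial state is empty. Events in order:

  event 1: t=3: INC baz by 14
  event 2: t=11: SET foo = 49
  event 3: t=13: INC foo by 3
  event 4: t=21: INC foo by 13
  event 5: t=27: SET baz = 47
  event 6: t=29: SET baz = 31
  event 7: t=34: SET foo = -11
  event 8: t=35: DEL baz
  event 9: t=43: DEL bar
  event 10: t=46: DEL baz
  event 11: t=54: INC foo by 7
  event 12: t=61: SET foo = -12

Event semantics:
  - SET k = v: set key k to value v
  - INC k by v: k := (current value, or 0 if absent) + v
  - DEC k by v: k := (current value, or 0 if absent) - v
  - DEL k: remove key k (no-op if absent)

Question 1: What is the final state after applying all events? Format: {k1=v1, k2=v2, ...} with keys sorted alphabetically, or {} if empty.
Answer: {foo=-12}

Derivation:
  after event 1 (t=3: INC baz by 14): {baz=14}
  after event 2 (t=11: SET foo = 49): {baz=14, foo=49}
  after event 3 (t=13: INC foo by 3): {baz=14, foo=52}
  after event 4 (t=21: INC foo by 13): {baz=14, foo=65}
  after event 5 (t=27: SET baz = 47): {baz=47, foo=65}
  after event 6 (t=29: SET baz = 31): {baz=31, foo=65}
  after event 7 (t=34: SET foo = -11): {baz=31, foo=-11}
  after event 8 (t=35: DEL baz): {foo=-11}
  after event 9 (t=43: DEL bar): {foo=-11}
  after event 10 (t=46: DEL baz): {foo=-11}
  after event 11 (t=54: INC foo by 7): {foo=-4}
  after event 12 (t=61: SET foo = -12): {foo=-12}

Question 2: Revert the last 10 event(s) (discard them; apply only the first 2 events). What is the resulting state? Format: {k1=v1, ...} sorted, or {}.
Keep first 2 events (discard last 10):
  after event 1 (t=3: INC baz by 14): {baz=14}
  after event 2 (t=11: SET foo = 49): {baz=14, foo=49}

Answer: {baz=14, foo=49}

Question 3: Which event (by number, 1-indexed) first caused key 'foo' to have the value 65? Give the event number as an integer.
Answer: 4

Derivation:
Looking for first event where foo becomes 65:
  event 2: foo = 49
  event 3: foo = 52
  event 4: foo 52 -> 65  <-- first match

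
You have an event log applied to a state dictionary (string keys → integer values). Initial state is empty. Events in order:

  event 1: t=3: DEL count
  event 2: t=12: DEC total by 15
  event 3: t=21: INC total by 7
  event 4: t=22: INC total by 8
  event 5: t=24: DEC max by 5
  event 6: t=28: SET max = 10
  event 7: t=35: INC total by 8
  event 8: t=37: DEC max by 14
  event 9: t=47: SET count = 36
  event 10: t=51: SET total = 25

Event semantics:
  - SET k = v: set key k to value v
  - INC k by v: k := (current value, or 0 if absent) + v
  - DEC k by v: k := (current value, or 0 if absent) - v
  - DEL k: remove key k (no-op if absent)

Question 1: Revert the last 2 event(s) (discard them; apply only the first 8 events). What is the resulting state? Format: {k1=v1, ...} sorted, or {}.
Keep first 8 events (discard last 2):
  after event 1 (t=3: DEL count): {}
  after event 2 (t=12: DEC total by 15): {total=-15}
  after event 3 (t=21: INC total by 7): {total=-8}
  after event 4 (t=22: INC total by 8): {total=0}
  after event 5 (t=24: DEC max by 5): {max=-5, total=0}
  after event 6 (t=28: SET max = 10): {max=10, total=0}
  after event 7 (t=35: INC total by 8): {max=10, total=8}
  after event 8 (t=37: DEC max by 14): {max=-4, total=8}

Answer: {max=-4, total=8}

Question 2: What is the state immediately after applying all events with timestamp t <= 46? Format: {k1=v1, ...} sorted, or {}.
Apply events with t <= 46 (8 events):
  after event 1 (t=3: DEL count): {}
  after event 2 (t=12: DEC total by 15): {total=-15}
  after event 3 (t=21: INC total by 7): {total=-8}
  after event 4 (t=22: INC total by 8): {total=0}
  after event 5 (t=24: DEC max by 5): {max=-5, total=0}
  after event 6 (t=28: SET max = 10): {max=10, total=0}
  after event 7 (t=35: INC total by 8): {max=10, total=8}
  after event 8 (t=37: DEC max by 14): {max=-4, total=8}

Answer: {max=-4, total=8}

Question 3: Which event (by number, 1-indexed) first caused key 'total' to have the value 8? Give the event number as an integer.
Looking for first event where total becomes 8:
  event 2: total = -15
  event 3: total = -8
  event 4: total = 0
  event 5: total = 0
  event 6: total = 0
  event 7: total 0 -> 8  <-- first match

Answer: 7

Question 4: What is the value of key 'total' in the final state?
Track key 'total' through all 10 events:
  event 1 (t=3: DEL count): total unchanged
  event 2 (t=12: DEC total by 15): total (absent) -> -15
  event 3 (t=21: INC total by 7): total -15 -> -8
  event 4 (t=22: INC total by 8): total -8 -> 0
  event 5 (t=24: DEC max by 5): total unchanged
  event 6 (t=28: SET max = 10): total unchanged
  event 7 (t=35: INC total by 8): total 0 -> 8
  event 8 (t=37: DEC max by 14): total unchanged
  event 9 (t=47: SET count = 36): total unchanged
  event 10 (t=51: SET total = 25): total 8 -> 25
Final: total = 25

Answer: 25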